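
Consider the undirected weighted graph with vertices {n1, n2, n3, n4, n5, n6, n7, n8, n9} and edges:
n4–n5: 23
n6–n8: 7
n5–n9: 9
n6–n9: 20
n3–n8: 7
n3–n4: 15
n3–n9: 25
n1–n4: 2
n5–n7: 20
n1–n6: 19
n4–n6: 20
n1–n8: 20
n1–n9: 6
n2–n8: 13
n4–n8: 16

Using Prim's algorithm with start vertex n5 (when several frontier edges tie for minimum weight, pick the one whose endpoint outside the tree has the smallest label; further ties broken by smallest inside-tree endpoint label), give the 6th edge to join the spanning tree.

Prim's algorithm from n5:
Step 1: cheapest edge leaving the tree is n5–n9 (9); add n9.
Step 2: cheapest edge leaving the tree is n1–n9 (6); add n1.
Step 3: cheapest edge leaving the tree is n1–n4 (2); add n4.
Step 4: cheapest edge leaving the tree is n3–n4 (15); add n3.
Step 5: cheapest edge leaving the tree is n3–n8 (7); add n8.
Step 6: cheapest edge leaving the tree is n6–n8 (7); add n6.
Step 7: cheapest edge leaving the tree is n2–n8 (13); add n2.
Step 8: cheapest edge leaving the tree is n5–n7 (20); add n7.
The 6th edge added is n6–n8.

n6-n8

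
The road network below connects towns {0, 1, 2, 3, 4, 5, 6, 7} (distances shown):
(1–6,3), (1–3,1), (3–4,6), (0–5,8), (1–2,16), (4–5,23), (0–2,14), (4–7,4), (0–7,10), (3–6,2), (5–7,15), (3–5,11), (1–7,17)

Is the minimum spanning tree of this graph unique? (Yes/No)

Yes

Kruskal's algorithm — process edges by increasing weight (ties by edge label):
1–3 (1): add — endpoints in different components.
3–6 (2): add — endpoints in different components.
1–6 (3): skip — 1 and 6 already connected.
4–7 (4): add — endpoints in different components.
3–4 (6): add — endpoints in different components.
0–5 (8): add — endpoints in different components.
0–7 (10): add — endpoints in different components.
3–5 (11): skip — 3 and 5 already connected.
0–2 (14): add — endpoints in different components.
Every non-tree edge has weight strictly greater than the heaviest edge on the tree path between its endpoints, so the MST is unique.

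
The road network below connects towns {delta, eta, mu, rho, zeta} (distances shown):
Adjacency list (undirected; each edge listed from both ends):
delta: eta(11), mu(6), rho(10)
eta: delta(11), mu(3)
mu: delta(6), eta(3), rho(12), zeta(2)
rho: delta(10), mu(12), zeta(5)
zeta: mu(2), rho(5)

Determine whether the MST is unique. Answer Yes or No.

Yes

Kruskal: consider edges lightest-first.
mu—zeta (2): add. Components now {eta} {mu,zeta} {delta} {rho}
eta—mu (3): add. Components now {eta,mu,zeta} {delta} {rho}
rho—zeta (5): add. Components now {eta,mu,rho,zeta} {delta}
delta—mu (6): add. Components now {delta,eta,mu,rho,zeta}
Every non-tree edge has weight strictly greater than the heaviest edge on the tree path between its endpoints, so the MST is unique.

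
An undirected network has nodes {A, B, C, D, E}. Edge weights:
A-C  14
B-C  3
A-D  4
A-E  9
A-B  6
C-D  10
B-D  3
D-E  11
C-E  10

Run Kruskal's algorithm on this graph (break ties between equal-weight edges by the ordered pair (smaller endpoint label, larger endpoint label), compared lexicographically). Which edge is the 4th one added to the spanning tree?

A-E

Sort edges by weight, then run Kruskal:
B-C (3): add — endpoints in different components.
B-D (3): add — endpoints in different components.
A-D (4): add — endpoints in different components.
A-B (6): skip — A and B already connected.
A-E (9): add — endpoints in different components.
The 4th edge added is A-E.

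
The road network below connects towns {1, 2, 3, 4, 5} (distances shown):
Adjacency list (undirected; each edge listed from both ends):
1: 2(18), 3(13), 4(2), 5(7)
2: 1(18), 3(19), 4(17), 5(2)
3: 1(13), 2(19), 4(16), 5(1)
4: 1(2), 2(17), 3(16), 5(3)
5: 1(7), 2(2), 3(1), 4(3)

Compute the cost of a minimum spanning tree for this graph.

8

Prim's algorithm from 5:
Step 1: frontier [3–5 1, 2–5 2, 4–5 3, 1–5 7] → take 3–5 (1); add 3.
Step 2: frontier [1–3 13, 3–4 16, 2–3 19, 2–5 2, 4–5 3, 1–5 7] → take 2–5 (2); add 2.
Step 3: frontier [2–4 17, 1–2 18, 1–3 13, 3–4 16, 4–5 3, 1–5 7] → take 4–5 (3); add 4.
Step 4: frontier [1–2 18, 1–3 13, 1–4 2, 1–5 7] → take 1–4 (2); add 1.
MST edges: 3–5, 2–5, 4–5, 1–4; total weight 1+2+3+2 = 8.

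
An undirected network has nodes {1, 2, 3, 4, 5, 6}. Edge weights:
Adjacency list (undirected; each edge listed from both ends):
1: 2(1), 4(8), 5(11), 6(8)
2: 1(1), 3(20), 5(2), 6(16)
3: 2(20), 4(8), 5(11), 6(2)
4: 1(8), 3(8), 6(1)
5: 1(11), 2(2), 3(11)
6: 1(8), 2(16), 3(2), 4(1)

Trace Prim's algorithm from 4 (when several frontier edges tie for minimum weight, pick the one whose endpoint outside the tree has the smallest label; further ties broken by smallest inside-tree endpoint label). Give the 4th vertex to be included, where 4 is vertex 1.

1

Grow the tree from 4 using Prim:
Step 1: frontier [4 6 1, 1 4 8, 3 4 8] → take 4 6 (1); add 6.
Step 2: frontier [1 4 8, 3 4 8, 3 6 2, 1 6 8, 2 6 16] → take 3 6 (2); add 3.
Step 3: frontier [3 5 11, 2 3 20, 1 4 8, 1 6 8, 2 6 16] → take 1 4 (8); add 1.
Step 4: frontier [1 2 1, 1 5 11, 3 5 11, 2 3 20, 2 6 16] → take 1 2 (1); add 2.
Step 5: frontier [1 5 11, 2 5 2, 3 5 11] → take 2 5 (2); add 5.
Vertex order: 4, 6, 3, 1, 2, 5. The 4th vertex is 1.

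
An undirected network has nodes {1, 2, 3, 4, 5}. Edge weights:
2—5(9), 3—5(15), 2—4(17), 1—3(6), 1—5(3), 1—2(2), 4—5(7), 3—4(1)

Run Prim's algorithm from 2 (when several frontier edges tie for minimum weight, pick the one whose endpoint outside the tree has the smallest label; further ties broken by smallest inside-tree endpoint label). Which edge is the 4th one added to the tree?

Prim, starting at 2.
Step 1: frontier [1—2 2, 2—5 9, 2—4 17] → take 1—2 (2); add 1.
Step 2: frontier [1—5 3, 1—3 6, 2—5 9, 2—4 17] → take 1—5 (3); add 5.
Step 3: frontier [1—3 6, 2—4 17, 4—5 7, 3—5 15] → take 1—3 (6); add 3.
Step 4: frontier [2—4 17, 3—4 1, 4—5 7] → take 3—4 (1); add 4.
The 4th edge added is 3—4.

3-4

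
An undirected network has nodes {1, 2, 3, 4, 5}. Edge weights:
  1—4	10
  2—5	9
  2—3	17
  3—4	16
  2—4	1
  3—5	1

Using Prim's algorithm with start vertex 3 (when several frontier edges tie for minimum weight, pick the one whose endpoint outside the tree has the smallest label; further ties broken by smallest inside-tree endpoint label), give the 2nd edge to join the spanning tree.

2-5

Prim's algorithm from 3:
Step 1: cheapest edge leaving the tree is 3—5 (1); add 5.
Step 2: cheapest edge leaving the tree is 2—5 (9); add 2.
Step 3: cheapest edge leaving the tree is 2—4 (1); add 4.
Step 4: cheapest edge leaving the tree is 1—4 (10); add 1.
The 2nd edge added is 2—5.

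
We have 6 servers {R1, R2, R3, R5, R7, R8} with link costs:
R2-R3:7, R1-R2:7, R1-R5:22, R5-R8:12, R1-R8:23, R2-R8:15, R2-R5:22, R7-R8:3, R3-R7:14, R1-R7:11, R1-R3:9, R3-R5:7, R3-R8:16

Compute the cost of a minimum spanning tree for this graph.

35

Grow the tree from R5 using Prim:
Step 1: cheapest edge leaving the tree is R3-R5 (7); add R3.
Step 2: cheapest edge leaving the tree is R2-R3 (7); add R2.
Step 3: cheapest edge leaving the tree is R1-R2 (7); add R1.
Step 4: cheapest edge leaving the tree is R1-R7 (11); add R7.
Step 5: cheapest edge leaving the tree is R7-R8 (3); add R8.
MST edges: R3-R5, R2-R3, R1-R2, R1-R7, R7-R8; total weight 7+7+7+11+3 = 35.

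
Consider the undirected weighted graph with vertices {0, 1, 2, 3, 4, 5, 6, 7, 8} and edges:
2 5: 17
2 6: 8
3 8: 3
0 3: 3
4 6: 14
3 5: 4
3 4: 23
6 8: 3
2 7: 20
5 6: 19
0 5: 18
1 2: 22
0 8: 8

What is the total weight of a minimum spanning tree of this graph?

Prim's algorithm from 8:
Step 1: frontier [3 8 3, 6 8 3, 0 8 8] → take 3 8 (3); add 3.
Step 2: frontier [0 3 3, 3 5 4, 3 4 23, 6 8 3, 0 8 8] → take 0 3 (3); add 0.
Step 3: frontier [0 5 18, 3 5 4, 3 4 23, 6 8 3] → take 6 8 (3); add 6.
Step 4: frontier [0 5 18, 3 5 4, 3 4 23, 2 6 8, 4 6 14, 5 6 19] → take 3 5 (4); add 5.
Step 5: frontier [3 4 23, 2 5 17, 2 6 8, 4 6 14] → take 2 6 (8); add 2.
Step 6: frontier [2 7 20, 1 2 22, 3 4 23, 4 6 14] → take 4 6 (14); add 4.
Step 7: frontier [2 7 20, 1 2 22] → take 2 7 (20); add 7.
Step 8: frontier [1 2 22] → take 1 2 (22); add 1.
MST edges: 3 8, 0 3, 6 8, 3 5, 2 6, 4 6, 2 7, 1 2; total weight 3+3+3+4+8+14+20+22 = 77.

77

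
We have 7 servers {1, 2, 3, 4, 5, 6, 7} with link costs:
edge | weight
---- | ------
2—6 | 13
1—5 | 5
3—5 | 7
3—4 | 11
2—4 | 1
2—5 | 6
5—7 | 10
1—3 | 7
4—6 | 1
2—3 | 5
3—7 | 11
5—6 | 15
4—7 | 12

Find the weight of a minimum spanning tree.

28

Sort edges by weight, then run Kruskal:
2—4 (1): add. Components now {1} {2,4} {3} {5} {6} {7}
4—6 (1): add. Components now {1} {2,4,6} {3} {5} {7}
1—5 (5): add. Components now {1,5} {2,4,6} {3} {7}
2—3 (5): add. Components now {1,5} {2,3,4,6} {7}
2—5 (6): add. Components now {1,2,3,4,5,6} {7}
1—3 (7): skip — 1 and 3 already connected.
3—5 (7): skip — 3 and 5 already connected.
5—7 (10): add. Components now {1,2,3,4,5,6,7}
MST edges: 2—4, 4—6, 1—5, 2—3, 2—5, 5—7; total weight 1+1+5+5+6+10 = 28.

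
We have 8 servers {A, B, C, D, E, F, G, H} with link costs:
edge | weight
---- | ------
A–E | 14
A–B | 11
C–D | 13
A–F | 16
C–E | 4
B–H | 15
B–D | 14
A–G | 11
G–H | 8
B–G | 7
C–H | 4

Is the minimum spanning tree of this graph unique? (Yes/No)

Kruskal: consider edges lightest-first.
C–E (4): add — endpoints in different components.
C–H (4): add — endpoints in different components.
B–G (7): add — endpoints in different components.
G–H (8): add — endpoints in different components.
A–B (11): add — endpoints in different components.
A–G (11): skip — A and G already connected.
C–D (13): add — endpoints in different components.
A–E (14): skip — A and E already connected.
B–D (14): skip — B and D already connected.
B–H (15): skip — B and H already connected.
A–F (16): add — endpoints in different components.
Non-tree edge A–G has weight 11, equal to the heaviest edge on its tree cycle — swapping gives another MST of the same weight. Not unique.

No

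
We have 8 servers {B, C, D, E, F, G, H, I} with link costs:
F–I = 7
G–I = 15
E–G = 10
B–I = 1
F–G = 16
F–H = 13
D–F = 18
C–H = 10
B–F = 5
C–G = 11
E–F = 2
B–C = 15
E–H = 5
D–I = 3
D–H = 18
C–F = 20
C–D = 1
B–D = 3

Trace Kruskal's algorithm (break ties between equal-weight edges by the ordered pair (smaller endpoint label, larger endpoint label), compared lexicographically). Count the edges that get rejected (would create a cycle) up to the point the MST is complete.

Kruskal's algorithm — process edges by increasing weight (ties by edge label):
B–I (1): add — endpoints in different components.
C–D (1): add — endpoints in different components.
E–F (2): add — endpoints in different components.
B–D (3): add — endpoints in different components.
D–I (3): skip — D and I already connected.
B–F (5): add — endpoints in different components.
E–H (5): add — endpoints in different components.
F–I (7): skip — F and I already connected.
C–H (10): skip — C and H already connected.
E–G (10): add — endpoints in different components.
Edges rejected before the tree was complete: 3.

3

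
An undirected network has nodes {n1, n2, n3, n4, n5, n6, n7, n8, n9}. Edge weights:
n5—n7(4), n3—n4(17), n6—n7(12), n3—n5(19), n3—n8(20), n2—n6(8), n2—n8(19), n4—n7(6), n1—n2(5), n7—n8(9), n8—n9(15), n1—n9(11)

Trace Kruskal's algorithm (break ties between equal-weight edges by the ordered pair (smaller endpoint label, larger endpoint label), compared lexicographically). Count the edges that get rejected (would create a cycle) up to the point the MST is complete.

1

Kruskal's algorithm — process edges by increasing weight (ties by edge label):
n5—n7 (4): add — endpoints in different components.
n1—n2 (5): add — endpoints in different components.
n4—n7 (6): add — endpoints in different components.
n2—n6 (8): add — endpoints in different components.
n7—n8 (9): add — endpoints in different components.
n1—n9 (11): add — endpoints in different components.
n6—n7 (12): add — endpoints in different components.
n8—n9 (15): skip — n8 and n9 already connected.
n3—n4 (17): add — endpoints in different components.
Edges rejected before the tree was complete: 1.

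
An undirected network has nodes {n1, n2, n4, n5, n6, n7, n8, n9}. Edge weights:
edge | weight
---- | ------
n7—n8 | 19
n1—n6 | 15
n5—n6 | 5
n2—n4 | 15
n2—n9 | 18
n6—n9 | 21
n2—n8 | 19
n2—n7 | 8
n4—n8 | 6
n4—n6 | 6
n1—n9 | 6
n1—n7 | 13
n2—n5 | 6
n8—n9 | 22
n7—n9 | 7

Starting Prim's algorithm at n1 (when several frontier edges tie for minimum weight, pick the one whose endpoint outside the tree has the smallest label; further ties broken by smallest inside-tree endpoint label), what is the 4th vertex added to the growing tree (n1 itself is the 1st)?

Prim, starting at n1.
Step 1: cheapest edge leaving the tree is n1—n9 (6); add n9.
Step 2: cheapest edge leaving the tree is n7—n9 (7); add n7.
Step 3: cheapest edge leaving the tree is n2—n7 (8); add n2.
Step 4: cheapest edge leaving the tree is n2—n5 (6); add n5.
Step 5: cheapest edge leaving the tree is n5—n6 (5); add n6.
Step 6: cheapest edge leaving the tree is n4—n6 (6); add n4.
Step 7: cheapest edge leaving the tree is n4—n8 (6); add n8.
Vertex order: n1, n9, n7, n2, n5, n6, n4, n8. The 4th vertex is n2.

n2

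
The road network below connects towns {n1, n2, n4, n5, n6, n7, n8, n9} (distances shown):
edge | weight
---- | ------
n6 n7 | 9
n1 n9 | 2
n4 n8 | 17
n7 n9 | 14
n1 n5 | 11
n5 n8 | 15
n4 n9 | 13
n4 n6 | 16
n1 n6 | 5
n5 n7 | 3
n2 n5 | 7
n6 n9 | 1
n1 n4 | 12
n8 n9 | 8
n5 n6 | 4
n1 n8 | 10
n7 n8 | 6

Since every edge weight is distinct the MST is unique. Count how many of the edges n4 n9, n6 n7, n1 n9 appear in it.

Sort edges by weight, then run Kruskal:
n6 n9 (1): add — endpoints in different components.
n1 n9 (2): add — endpoints in different components.
n5 n7 (3): add — endpoints in different components.
n5 n6 (4): add — endpoints in different components.
n1 n6 (5): skip — n6 and n1 already connected.
n7 n8 (6): add — endpoints in different components.
n2 n5 (7): add — endpoints in different components.
n8 n9 (8): skip — n8 and n9 already connected.
n6 n7 (9): skip — n7 and n6 already connected.
n1 n8 (10): skip — n8 and n1 already connected.
n1 n5 (11): skip — n5 and n1 already connected.
n1 n4 (12): add — endpoints in different components.
MST edge set: {n6 n9, n1 n9, n5 n7, n5 n6, n7 n8, n2 n5, n1 n4}.
Of the listed edges, {n1 n9} are in the MST → 1.

1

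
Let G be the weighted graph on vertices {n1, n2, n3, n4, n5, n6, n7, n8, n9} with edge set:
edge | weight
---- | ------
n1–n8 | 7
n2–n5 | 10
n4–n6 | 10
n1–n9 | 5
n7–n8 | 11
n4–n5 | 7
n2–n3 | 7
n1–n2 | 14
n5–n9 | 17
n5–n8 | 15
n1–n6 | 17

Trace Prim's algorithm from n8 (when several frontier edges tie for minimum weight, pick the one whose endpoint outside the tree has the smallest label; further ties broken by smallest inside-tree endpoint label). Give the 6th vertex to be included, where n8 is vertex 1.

Prim, starting at n8.
Step 1: frontier [n1–n8 7, n7–n8 11, n5–n8 15] → take n1–n8 (7); add n1.
Step 2: frontier [n1–n9 5, n1–n2 14, n1–n6 17, n7–n8 11, n5–n8 15] → take n1–n9 (5); add n9.
Step 3: frontier [n1–n2 14, n1–n6 17, n7–n8 11, n5–n8 15, n5–n9 17] → take n7–n8 (11); add n7.
Step 4: frontier [n1–n2 14, n1–n6 17, n5–n8 15, n5–n9 17] → take n1–n2 (14); add n2.
Step 5: frontier [n1–n6 17, n2–n3 7, n2–n5 10, n5–n8 15, n5–n9 17] → take n2–n3 (7); add n3.
Step 6: frontier [n1–n6 17, n2–n5 10, n5–n8 15, n5–n9 17] → take n2–n5 (10); add n5.
Step 7: frontier [n1–n6 17, n4–n5 7] → take n4–n5 (7); add n4.
Step 8: frontier [n1–n6 17, n4–n6 10] → take n4–n6 (10); add n6.
Vertex order: n8, n1, n9, n7, n2, n3, n5, n4, n6. The 6th vertex is n3.

n3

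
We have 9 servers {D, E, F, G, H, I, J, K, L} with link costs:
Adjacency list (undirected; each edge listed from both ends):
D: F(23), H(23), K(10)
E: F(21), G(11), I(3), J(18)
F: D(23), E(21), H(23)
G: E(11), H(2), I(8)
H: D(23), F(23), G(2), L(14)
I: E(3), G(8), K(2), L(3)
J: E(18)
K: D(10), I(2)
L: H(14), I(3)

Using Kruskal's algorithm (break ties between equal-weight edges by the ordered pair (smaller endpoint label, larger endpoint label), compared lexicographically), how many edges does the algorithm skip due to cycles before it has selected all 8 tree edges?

2

Sort edges by weight, then run Kruskal:
G H (2): add — endpoints in different components.
I K (2): add — endpoints in different components.
E I (3): add — endpoints in different components.
I L (3): add — endpoints in different components.
G I (8): add — endpoints in different components.
D K (10): add — endpoints in different components.
E G (11): skip — E and G already connected.
H L (14): skip — H and L already connected.
E J (18): add — endpoints in different components.
E F (21): add — endpoints in different components.
Edges rejected before the tree was complete: 2.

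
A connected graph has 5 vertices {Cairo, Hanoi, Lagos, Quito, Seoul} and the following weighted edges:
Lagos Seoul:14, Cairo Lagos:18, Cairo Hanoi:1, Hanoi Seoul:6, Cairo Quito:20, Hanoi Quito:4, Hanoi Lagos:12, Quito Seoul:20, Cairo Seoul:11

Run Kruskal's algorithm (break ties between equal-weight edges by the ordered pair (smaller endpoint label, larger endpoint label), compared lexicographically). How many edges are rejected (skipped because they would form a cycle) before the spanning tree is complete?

1

Kruskal's algorithm — process edges by increasing weight (ties by edge label):
Cairo Hanoi (1): add — endpoints in different components.
Hanoi Quito (4): add — endpoints in different components.
Hanoi Seoul (6): add — endpoints in different components.
Cairo Seoul (11): skip — Seoul and Cairo already connected.
Hanoi Lagos (12): add — endpoints in different components.
Edges rejected before the tree was complete: 1.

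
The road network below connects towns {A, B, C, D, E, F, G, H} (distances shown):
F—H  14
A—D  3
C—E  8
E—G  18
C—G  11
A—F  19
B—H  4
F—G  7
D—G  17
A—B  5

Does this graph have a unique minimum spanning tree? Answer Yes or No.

Yes

Kruskal: consider edges lightest-first.
A—D (3): add — endpoints in different components.
B—H (4): add — endpoints in different components.
A—B (5): add — endpoints in different components.
F—G (7): add — endpoints in different components.
C—E (8): add — endpoints in different components.
C—G (11): add — endpoints in different components.
F—H (14): add — endpoints in different components.
Every non-tree edge has weight strictly greater than the heaviest edge on the tree path between its endpoints, so the MST is unique.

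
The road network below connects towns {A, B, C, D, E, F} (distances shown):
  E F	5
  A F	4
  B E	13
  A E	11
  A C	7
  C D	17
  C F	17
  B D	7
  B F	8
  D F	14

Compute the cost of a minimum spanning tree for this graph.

Kruskal's algorithm — process edges by increasing weight (ties by edge label):
A F (4): add. Components now {A,F} {B} {C} {D} {E}
E F (5): add. Components now {A,E,F} {B} {C} {D}
A C (7): add. Components now {A,C,E,F} {B} {D}
B D (7): add. Components now {A,C,E,F} {B,D}
B F (8): add. Components now {A,B,C,D,E,F}
MST edges: A F, E F, A C, B D, B F; total weight 4+5+7+7+8 = 31.

31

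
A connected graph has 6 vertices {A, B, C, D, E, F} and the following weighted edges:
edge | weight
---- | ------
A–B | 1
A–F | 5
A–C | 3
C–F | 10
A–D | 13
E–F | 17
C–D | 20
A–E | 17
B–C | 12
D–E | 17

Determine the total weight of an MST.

Kruskal: consider edges lightest-first.
A–B (1): add — endpoints in different components.
A–C (3): add — endpoints in different components.
A–F (5): add — endpoints in different components.
C–F (10): skip — C and F already connected.
B–C (12): skip — B and C already connected.
A–D (13): add — endpoints in different components.
A–E (17): add — endpoints in different components.
MST edges: A–B, A–C, A–F, A–D, A–E; total weight 1+3+5+13+17 = 39.

39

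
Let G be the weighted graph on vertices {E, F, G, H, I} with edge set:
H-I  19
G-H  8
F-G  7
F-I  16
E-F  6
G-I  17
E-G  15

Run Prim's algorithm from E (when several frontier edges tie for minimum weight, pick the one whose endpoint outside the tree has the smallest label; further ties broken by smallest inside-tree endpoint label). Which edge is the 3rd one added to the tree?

Grow the tree from E using Prim:
Step 1: cheapest edge leaving the tree is E-F (6); add F.
Step 2: cheapest edge leaving the tree is F-G (7); add G.
Step 3: cheapest edge leaving the tree is G-H (8); add H.
Step 4: cheapest edge leaving the tree is F-I (16); add I.
The 3rd edge added is G-H.

G-H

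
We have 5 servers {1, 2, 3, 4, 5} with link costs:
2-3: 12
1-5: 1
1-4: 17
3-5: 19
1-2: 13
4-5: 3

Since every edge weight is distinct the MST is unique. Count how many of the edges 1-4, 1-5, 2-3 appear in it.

Kruskal's algorithm — process edges by increasing weight (ties by edge label):
1-5 (1): add — endpoints in different components.
4-5 (3): add — endpoints in different components.
2-3 (12): add — endpoints in different components.
1-2 (13): add — endpoints in different components.
MST edge set: {1-5, 4-5, 2-3, 1-2}.
Of the listed edges, {1-5, 2-3} are in the MST → 2.

2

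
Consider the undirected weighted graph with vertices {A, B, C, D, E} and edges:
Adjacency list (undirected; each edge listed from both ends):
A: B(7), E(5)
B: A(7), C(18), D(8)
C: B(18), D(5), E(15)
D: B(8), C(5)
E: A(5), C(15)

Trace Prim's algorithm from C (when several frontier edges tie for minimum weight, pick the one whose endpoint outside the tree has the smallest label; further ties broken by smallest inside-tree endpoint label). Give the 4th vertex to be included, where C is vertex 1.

A

Prim's algorithm from C:
Step 1: frontier [C D 5, C E 15, B C 18] → take C D (5); add D.
Step 2: frontier [C E 15, B C 18, B D 8] → take B D (8); add B.
Step 3: frontier [A B 7, C E 15] → take A B (7); add A.
Step 4: frontier [A E 5, C E 15] → take A E (5); add E.
Vertex order: C, D, B, A, E. The 4th vertex is A.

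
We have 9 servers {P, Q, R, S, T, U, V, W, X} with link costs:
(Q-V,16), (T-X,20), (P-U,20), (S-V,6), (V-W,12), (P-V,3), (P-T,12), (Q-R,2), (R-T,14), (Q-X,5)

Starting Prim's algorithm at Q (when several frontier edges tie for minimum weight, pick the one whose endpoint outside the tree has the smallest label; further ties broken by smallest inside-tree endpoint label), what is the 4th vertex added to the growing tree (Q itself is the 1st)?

T

Prim's algorithm from Q:
Step 1: cheapest edge leaving the tree is Q-R (2); add R.
Step 2: cheapest edge leaving the tree is Q-X (5); add X.
Step 3: cheapest edge leaving the tree is R-T (14); add T.
Step 4: cheapest edge leaving the tree is P-T (12); add P.
Step 5: cheapest edge leaving the tree is P-V (3); add V.
Step 6: cheapest edge leaving the tree is S-V (6); add S.
Step 7: cheapest edge leaving the tree is V-W (12); add W.
Step 8: cheapest edge leaving the tree is P-U (20); add U.
Vertex order: Q, R, X, T, P, V, S, W, U. The 4th vertex is T.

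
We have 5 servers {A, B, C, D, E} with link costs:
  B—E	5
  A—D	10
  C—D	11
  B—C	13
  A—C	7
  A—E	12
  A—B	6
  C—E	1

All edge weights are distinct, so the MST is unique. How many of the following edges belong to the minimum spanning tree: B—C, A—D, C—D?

1

Kruskal: consider edges lightest-first.
C—E (1): add — endpoints in different components.
B—E (5): add — endpoints in different components.
A—B (6): add — endpoints in different components.
A—C (7): skip — A and C already connected.
A—D (10): add — endpoints in different components.
MST edge set: {C—E, B—E, A—B, A—D}.
Of the listed edges, {A—D} are in the MST → 1.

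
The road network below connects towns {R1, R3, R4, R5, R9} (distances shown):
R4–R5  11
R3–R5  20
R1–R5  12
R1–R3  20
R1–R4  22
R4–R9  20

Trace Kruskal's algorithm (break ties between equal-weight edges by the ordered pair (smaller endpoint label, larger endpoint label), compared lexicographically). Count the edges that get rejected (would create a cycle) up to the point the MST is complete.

Kruskal: consider edges lightest-first.
R4–R5 (11): add — endpoints in different components.
R1–R5 (12): add — endpoints in different components.
R1–R3 (20): add — endpoints in different components.
R3–R5 (20): skip — R5 and R3 already connected.
R4–R9 (20): add — endpoints in different components.
Edges rejected before the tree was complete: 1.

1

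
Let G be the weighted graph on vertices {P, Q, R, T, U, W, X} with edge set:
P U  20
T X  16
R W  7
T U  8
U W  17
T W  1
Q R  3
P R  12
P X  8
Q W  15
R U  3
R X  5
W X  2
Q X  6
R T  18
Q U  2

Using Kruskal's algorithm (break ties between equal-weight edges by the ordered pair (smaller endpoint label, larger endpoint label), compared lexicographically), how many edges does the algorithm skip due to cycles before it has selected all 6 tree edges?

3

Kruskal's algorithm — process edges by increasing weight (ties by edge label):
T W (1): add — endpoints in different components.
Q U (2): add — endpoints in different components.
W X (2): add — endpoints in different components.
Q R (3): add — endpoints in different components.
R U (3): skip — U and R already connected.
R X (5): add — endpoints in different components.
Q X (6): skip — X and Q already connected.
R W (7): skip — W and R already connected.
P X (8): add — endpoints in different components.
Edges rejected before the tree was complete: 3.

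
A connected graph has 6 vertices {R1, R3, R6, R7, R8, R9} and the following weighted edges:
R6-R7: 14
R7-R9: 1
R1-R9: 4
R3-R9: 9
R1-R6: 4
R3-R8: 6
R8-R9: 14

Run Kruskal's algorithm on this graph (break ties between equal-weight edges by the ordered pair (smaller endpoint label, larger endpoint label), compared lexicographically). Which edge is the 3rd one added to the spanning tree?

Sort edges by weight, then run Kruskal:
R7-R9 (1): add — endpoints in different components.
R1-R6 (4): add — endpoints in different components.
R1-R9 (4): add — endpoints in different components.
R3-R8 (6): add — endpoints in different components.
R3-R9 (9): add — endpoints in different components.
The 3rd edge added is R1-R9.

R1-R9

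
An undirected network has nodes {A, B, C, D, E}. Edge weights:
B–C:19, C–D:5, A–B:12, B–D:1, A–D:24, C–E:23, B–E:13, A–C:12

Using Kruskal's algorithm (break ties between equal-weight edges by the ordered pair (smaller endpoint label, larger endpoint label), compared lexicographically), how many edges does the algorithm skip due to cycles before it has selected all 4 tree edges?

Sort edges by weight, then run Kruskal:
B–D (1): add — endpoints in different components.
C–D (5): add — endpoints in different components.
A–B (12): add — endpoints in different components.
A–C (12): skip — A and C already connected.
B–E (13): add — endpoints in different components.
Edges rejected before the tree was complete: 1.

1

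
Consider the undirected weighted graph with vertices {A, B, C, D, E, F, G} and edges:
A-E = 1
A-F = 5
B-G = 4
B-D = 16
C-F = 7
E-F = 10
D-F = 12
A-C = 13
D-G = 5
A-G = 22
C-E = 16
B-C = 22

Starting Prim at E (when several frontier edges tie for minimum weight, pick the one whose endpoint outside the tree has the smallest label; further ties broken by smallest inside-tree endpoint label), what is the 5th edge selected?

D-G

Grow the tree from E using Prim:
Step 1: frontier [A-E 1, E-F 10, C-E 16] → take A-E (1); add A.
Step 2: frontier [A-F 5, A-C 13, A-G 22, E-F 10, C-E 16] → take A-F (5); add F.
Step 3: frontier [A-C 13, A-G 22, C-E 16, C-F 7, D-F 12] → take C-F (7); add C.
Step 4: frontier [A-G 22, B-C 22, D-F 12] → take D-F (12); add D.
Step 5: frontier [A-G 22, B-C 22, D-G 5, B-D 16] → take D-G (5); add G.
Step 6: frontier [B-C 22, B-D 16, B-G 4] → take B-G (4); add B.
The 5th edge added is D-G.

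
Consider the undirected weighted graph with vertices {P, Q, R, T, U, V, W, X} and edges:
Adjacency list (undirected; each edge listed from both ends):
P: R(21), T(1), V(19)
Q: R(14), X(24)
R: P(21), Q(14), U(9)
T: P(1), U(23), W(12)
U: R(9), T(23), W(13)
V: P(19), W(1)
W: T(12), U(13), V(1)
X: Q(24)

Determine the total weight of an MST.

74

Kruskal: consider edges lightest-first.
P-T (1): add — endpoints in different components.
V-W (1): add — endpoints in different components.
R-U (9): add — endpoints in different components.
T-W (12): add — endpoints in different components.
U-W (13): add — endpoints in different components.
Q-R (14): add — endpoints in different components.
P-V (19): skip — P and V already connected.
P-R (21): skip — P and R already connected.
T-U (23): skip — T and U already connected.
Q-X (24): add — endpoints in different components.
MST edges: P-T, V-W, R-U, T-W, U-W, Q-R, Q-X; total weight 1+1+9+12+13+14+24 = 74.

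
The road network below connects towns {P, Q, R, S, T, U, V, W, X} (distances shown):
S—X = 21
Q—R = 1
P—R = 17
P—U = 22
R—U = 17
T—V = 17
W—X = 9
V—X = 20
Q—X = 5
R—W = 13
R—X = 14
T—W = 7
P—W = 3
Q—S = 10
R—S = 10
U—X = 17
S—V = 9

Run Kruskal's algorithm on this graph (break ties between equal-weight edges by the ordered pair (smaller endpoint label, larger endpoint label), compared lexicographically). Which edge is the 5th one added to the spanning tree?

Kruskal's algorithm — process edges by increasing weight (ties by edge label):
Q—R (1): add — endpoints in different components.
P—W (3): add — endpoints in different components.
Q—X (5): add — endpoints in different components.
T—W (7): add — endpoints in different components.
S—V (9): add — endpoints in different components.
W—X (9): add — endpoints in different components.
Q—S (10): add — endpoints in different components.
R—S (10): skip — S and R already connected.
R—W (13): skip — W and R already connected.
R—X (14): skip — X and R already connected.
P—R (17): skip — R and P already connected.
R—U (17): add — endpoints in different components.
The 5th edge added is S—V.

S-V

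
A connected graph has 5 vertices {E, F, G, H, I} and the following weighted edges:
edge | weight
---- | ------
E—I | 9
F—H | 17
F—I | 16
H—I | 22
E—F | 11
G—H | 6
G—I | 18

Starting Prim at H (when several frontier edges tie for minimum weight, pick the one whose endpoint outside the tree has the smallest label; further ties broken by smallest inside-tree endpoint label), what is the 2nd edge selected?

F-H

Prim's algorithm from H:
Step 1: cheapest edge leaving the tree is G—H (6); add G.
Step 2: cheapest edge leaving the tree is F—H (17); add F.
Step 3: cheapest edge leaving the tree is E—F (11); add E.
Step 4: cheapest edge leaving the tree is E—I (9); add I.
The 2nd edge added is F—H.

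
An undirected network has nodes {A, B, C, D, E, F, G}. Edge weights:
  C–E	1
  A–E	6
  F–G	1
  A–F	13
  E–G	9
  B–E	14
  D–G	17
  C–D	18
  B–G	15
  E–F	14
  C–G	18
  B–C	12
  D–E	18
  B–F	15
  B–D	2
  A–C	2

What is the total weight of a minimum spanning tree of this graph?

Kruskal: consider edges lightest-first.
C–E (1): add — endpoints in different components.
F–G (1): add — endpoints in different components.
A–C (2): add — endpoints in different components.
B–D (2): add — endpoints in different components.
A–E (6): skip — A and E already connected.
E–G (9): add — endpoints in different components.
B–C (12): add — endpoints in different components.
MST edges: C–E, F–G, A–C, B–D, E–G, B–C; total weight 1+1+2+2+9+12 = 27.

27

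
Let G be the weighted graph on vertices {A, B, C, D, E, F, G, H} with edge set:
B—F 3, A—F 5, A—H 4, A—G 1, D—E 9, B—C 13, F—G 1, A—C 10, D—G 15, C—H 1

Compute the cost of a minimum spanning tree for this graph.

34

Kruskal: consider edges lightest-first.
A—G (1): add — endpoints in different components.
C—H (1): add — endpoints in different components.
F—G (1): add — endpoints in different components.
B—F (3): add — endpoints in different components.
A—H (4): add — endpoints in different components.
A—F (5): skip — A and F already connected.
D—E (9): add — endpoints in different components.
A—C (10): skip — A and C already connected.
B—C (13): skip — B and C already connected.
D—G (15): add — endpoints in different components.
MST edges: A—G, C—H, F—G, B—F, A—H, D—E, D—G; total weight 1+1+1+3+4+9+15 = 34.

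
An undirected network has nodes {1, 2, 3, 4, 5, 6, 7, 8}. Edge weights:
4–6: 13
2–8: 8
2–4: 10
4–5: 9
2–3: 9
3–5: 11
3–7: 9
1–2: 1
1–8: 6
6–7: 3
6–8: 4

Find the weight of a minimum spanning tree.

Kruskal's algorithm — process edges by increasing weight (ties by edge label):
1–2 (1): add — endpoints in different components.
6–7 (3): add — endpoints in different components.
6–8 (4): add — endpoints in different components.
1–8 (6): add — endpoints in different components.
2–8 (8): skip — 2 and 8 already connected.
2–3 (9): add — endpoints in different components.
3–7 (9): skip — 3 and 7 already connected.
4–5 (9): add — endpoints in different components.
2–4 (10): add — endpoints in different components.
MST edges: 1–2, 6–7, 6–8, 1–8, 2–3, 4–5, 2–4; total weight 1+3+4+6+9+9+10 = 42.

42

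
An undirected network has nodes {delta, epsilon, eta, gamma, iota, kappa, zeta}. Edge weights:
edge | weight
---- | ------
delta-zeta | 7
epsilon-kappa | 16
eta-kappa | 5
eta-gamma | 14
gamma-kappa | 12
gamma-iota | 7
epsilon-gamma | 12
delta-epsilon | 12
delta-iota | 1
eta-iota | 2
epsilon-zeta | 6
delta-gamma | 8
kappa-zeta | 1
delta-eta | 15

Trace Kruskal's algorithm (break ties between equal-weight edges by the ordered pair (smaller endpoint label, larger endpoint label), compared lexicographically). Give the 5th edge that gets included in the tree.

Kruskal: consider edges lightest-first.
delta-iota (1): add — endpoints in different components.
kappa-zeta (1): add — endpoints in different components.
eta-iota (2): add — endpoints in different components.
eta-kappa (5): add — endpoints in different components.
epsilon-zeta (6): add — endpoints in different components.
delta-zeta (7): skip — zeta and delta already connected.
gamma-iota (7): add — endpoints in different components.
The 5th edge added is epsilon-zeta.

epsilon-zeta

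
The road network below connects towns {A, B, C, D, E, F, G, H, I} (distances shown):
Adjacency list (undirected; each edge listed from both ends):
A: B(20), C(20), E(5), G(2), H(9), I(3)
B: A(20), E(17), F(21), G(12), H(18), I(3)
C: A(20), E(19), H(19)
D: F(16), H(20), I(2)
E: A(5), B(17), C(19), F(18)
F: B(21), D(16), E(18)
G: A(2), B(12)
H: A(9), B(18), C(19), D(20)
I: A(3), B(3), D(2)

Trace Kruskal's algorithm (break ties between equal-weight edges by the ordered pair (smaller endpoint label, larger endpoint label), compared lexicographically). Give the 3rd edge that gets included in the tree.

Sort edges by weight, then run Kruskal:
A-G (2): add — endpoints in different components.
D-I (2): add — endpoints in different components.
A-I (3): add — endpoints in different components.
B-I (3): add — endpoints in different components.
A-E (5): add — endpoints in different components.
A-H (9): add — endpoints in different components.
B-G (12): skip — B and G already connected.
D-F (16): add — endpoints in different components.
B-E (17): skip — B and E already connected.
B-H (18): skip — B and H already connected.
E-F (18): skip — E and F already connected.
C-E (19): add — endpoints in different components.
The 3rd edge added is A-I.

A-I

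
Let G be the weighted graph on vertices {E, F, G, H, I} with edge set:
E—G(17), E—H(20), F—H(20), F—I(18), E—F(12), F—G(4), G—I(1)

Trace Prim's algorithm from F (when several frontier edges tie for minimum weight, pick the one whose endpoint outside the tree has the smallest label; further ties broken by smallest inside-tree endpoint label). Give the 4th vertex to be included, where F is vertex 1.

Grow the tree from F using Prim:
Step 1: frontier [F—G 4, E—F 12, F—I 18, F—H 20] → take F—G (4); add G.
Step 2: frontier [E—F 12, F—I 18, F—H 20, G—I 1, E—G 17] → take G—I (1); add I.
Step 3: frontier [E—F 12, F—H 20, E—G 17] → take E—F (12); add E.
Step 4: frontier [E—H 20, F—H 20] → take E—H (20); add H.
Vertex order: F, G, I, E, H. The 4th vertex is E.

E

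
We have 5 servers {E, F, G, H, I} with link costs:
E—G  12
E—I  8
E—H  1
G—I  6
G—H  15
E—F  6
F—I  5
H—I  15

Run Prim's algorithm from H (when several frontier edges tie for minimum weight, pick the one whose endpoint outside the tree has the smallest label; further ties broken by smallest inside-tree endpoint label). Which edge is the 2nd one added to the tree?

E-F

Prim's algorithm from H:
Step 1: cheapest edge leaving the tree is E—H (1); add E.
Step 2: cheapest edge leaving the tree is E—F (6); add F.
Step 3: cheapest edge leaving the tree is F—I (5); add I.
Step 4: cheapest edge leaving the tree is G—I (6); add G.
The 2nd edge added is E—F.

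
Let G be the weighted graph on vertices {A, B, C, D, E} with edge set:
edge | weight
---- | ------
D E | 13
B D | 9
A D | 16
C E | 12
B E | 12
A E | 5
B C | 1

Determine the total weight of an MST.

Prim's algorithm from E:
Step 1: frontier [A E 5, B E 12, C E 12, D E 13] → take A E (5); add A.
Step 2: frontier [A D 16, B E 12, C E 12, D E 13] → take B E (12); add B.
Step 3: frontier [A D 16, B C 1, B D 9, C E 12, D E 13] → take B C (1); add C.
Step 4: frontier [A D 16, B D 9, D E 13] → take B D (9); add D.
MST edges: A E, B E, B C, B D; total weight 5+12+1+9 = 27.

27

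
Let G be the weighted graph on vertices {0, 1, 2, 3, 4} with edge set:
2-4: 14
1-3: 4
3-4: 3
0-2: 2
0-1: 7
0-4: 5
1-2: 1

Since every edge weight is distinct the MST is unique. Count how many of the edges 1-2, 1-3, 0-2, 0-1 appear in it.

Kruskal: consider edges lightest-first.
1-2 (1): add. Components now {0} {1,2} {3} {4}
0-2 (2): add. Components now {0,1,2} {3} {4}
3-4 (3): add. Components now {0,1,2} {3,4}
1-3 (4): add. Components now {0,1,2,3,4}
MST edge set: {1-2, 0-2, 3-4, 1-3}.
Of the listed edges, {1-2, 1-3, 0-2} are in the MST → 3.

3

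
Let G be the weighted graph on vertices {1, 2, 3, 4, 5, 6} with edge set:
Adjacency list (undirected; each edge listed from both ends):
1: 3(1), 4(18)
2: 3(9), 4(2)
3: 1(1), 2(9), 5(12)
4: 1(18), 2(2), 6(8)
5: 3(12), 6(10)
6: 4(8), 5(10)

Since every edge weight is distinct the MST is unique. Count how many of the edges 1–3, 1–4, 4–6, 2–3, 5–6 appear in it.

4

Kruskal's algorithm — process edges by increasing weight (ties by edge label):
1–3 (1): add — endpoints in different components.
2–4 (2): add — endpoints in different components.
4–6 (8): add — endpoints in different components.
2–3 (9): add — endpoints in different components.
5–6 (10): add — endpoints in different components.
MST edge set: {1–3, 2–4, 4–6, 2–3, 5–6}.
Of the listed edges, {1–3, 4–6, 2–3, 5–6} are in the MST → 4.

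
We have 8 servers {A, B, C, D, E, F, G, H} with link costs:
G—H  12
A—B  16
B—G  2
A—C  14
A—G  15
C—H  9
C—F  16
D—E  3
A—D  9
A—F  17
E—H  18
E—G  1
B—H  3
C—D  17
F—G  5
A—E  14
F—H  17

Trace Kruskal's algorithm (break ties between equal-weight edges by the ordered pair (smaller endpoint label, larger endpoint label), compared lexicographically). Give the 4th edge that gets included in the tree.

Kruskal: consider edges lightest-first.
E—G (1): add — endpoints in different components.
B—G (2): add — endpoints in different components.
B—H (3): add — endpoints in different components.
D—E (3): add — endpoints in different components.
F—G (5): add — endpoints in different components.
A—D (9): add — endpoints in different components.
C—H (9): add — endpoints in different components.
The 4th edge added is D—E.

D-E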